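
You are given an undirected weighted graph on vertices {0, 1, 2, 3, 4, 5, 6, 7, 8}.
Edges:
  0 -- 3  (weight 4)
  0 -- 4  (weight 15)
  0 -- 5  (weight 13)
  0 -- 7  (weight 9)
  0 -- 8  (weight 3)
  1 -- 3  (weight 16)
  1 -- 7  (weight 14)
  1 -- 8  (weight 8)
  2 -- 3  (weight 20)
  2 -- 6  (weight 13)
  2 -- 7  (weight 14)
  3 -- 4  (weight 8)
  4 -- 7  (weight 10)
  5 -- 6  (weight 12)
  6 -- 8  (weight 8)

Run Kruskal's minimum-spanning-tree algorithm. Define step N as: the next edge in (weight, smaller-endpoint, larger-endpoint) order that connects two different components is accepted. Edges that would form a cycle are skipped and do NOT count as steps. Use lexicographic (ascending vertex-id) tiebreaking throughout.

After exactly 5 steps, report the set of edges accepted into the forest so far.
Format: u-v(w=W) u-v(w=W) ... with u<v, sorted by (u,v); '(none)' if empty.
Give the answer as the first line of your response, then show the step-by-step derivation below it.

0-3(w=4) 0-8(w=3) 1-8(w=8) 3-4(w=8) 6-8(w=8)

step 1: add edge 0-8 (w=3); MST = {0-8(w=3)}
step 2: add edge 0-3 (w=4); MST = {0-3(w=4) 0-8(w=3)}
step 3: add edge 1-8 (w=8); MST = {0-3(w=4) 0-8(w=3) 1-8(w=8)}
step 4: add edge 3-4 (w=8); MST = {0-3(w=4) 0-8(w=3) 1-8(w=8) 3-4(w=8)}
step 5: add edge 6-8 (w=8); MST = {0-3(w=4) 0-8(w=3) 1-8(w=8) 3-4(w=8) 6-8(w=8)}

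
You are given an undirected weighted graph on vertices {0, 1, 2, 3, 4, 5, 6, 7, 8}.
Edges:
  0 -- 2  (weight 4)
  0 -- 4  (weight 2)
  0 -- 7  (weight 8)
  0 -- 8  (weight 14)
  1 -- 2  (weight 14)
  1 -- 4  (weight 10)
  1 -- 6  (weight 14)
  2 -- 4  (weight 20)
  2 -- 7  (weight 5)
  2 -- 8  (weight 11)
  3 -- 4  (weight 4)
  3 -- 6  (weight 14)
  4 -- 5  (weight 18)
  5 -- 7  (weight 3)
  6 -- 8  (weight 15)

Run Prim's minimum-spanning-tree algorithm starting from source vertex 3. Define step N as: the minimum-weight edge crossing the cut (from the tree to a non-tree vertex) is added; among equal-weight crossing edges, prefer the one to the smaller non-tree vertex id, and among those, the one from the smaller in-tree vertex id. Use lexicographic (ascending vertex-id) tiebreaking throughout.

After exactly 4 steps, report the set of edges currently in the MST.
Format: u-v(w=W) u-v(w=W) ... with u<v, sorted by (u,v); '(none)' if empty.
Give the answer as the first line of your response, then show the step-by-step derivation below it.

0-2(w=4) 0-4(w=2) 2-7(w=5) 3-4(w=4)

step 1: add edge 3-4 (w=4); MST = {3-4(w=4)}
step 2: add edge 0-4 (w=2); MST = {0-4(w=2) 3-4(w=4)}
step 3: add edge 0-2 (w=4); MST = {0-2(w=4) 0-4(w=2) 3-4(w=4)}
step 4: add edge 2-7 (w=5); MST = {0-2(w=4) 0-4(w=2) 2-7(w=5) 3-4(w=4)}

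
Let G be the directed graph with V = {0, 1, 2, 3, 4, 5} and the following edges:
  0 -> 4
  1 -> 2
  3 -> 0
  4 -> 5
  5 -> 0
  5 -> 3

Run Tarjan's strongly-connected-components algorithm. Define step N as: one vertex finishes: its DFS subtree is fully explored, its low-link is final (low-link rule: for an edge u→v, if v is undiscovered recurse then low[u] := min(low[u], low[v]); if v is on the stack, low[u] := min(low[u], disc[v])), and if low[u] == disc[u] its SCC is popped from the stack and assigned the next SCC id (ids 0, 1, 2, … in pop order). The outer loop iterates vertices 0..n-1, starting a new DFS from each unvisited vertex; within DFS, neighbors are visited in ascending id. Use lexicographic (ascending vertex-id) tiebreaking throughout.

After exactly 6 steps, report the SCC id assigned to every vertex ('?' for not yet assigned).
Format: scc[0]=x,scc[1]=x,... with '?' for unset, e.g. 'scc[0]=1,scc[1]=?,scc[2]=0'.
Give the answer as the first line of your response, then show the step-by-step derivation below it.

scc[0]=0,scc[1]=2,scc[2]=1,scc[3]=0,scc[4]=0,scc[5]=0

step 1: low=(low[0]=0,low[1]=?,low[2]=?,low[3]=0,low[4]=1,low[5]=0); scc=(scc[0]=?,scc[1]=?,scc[2]=?,scc[3]=?,scc[4]=?,scc[5]=?)
step 2: low=(low[0]=0,low[1]=?,low[2]=?,low[3]=0,low[4]=1,low[5]=0); scc=(scc[0]=?,scc[1]=?,scc[2]=?,scc[3]=?,scc[4]=?,scc[5]=?)
step 3: low=(low[0]=0,low[1]=?,low[2]=?,low[3]=0,low[4]=0,low[5]=0); scc=(scc[0]=?,scc[1]=?,scc[2]=?,scc[3]=?,scc[4]=?,scc[5]=?)
step 4: low=(low[0]=0,low[1]=?,low[2]=?,low[3]=0,low[4]=0,low[5]=0); scc=(scc[0]=0,scc[1]=?,scc[2]=?,scc[3]=0,scc[4]=0,scc[5]=0)
step 5: low=(low[0]=0,low[1]=4,low[2]=5,low[3]=0,low[4]=0,low[5]=0); scc=(scc[0]=0,scc[1]=?,scc[2]=1,scc[3]=0,scc[4]=0,scc[5]=0)
step 6: low=(low[0]=0,low[1]=4,low[2]=5,low[3]=0,low[4]=0,low[5]=0); scc=(scc[0]=0,scc[1]=2,scc[2]=1,scc[3]=0,scc[4]=0,scc[5]=0)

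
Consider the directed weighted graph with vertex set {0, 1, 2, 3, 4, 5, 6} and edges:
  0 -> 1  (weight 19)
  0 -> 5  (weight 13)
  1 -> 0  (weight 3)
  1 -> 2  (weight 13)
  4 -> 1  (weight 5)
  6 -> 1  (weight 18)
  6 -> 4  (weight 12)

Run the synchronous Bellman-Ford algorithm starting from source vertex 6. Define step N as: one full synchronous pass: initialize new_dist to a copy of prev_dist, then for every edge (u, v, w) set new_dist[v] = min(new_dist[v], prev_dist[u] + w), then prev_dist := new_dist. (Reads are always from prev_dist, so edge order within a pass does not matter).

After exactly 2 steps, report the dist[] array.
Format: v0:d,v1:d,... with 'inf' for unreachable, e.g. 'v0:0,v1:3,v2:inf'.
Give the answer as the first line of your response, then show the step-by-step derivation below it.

v0:21,v1:17,v2:31,v3:inf,v4:12,v5:inf,v6:0

step 1: dist = v0:inf,v1:18,v2:inf,v3:inf,v4:12,v5:inf,v6:0
step 2: dist = v0:21,v1:17,v2:31,v3:inf,v4:12,v5:inf,v6:0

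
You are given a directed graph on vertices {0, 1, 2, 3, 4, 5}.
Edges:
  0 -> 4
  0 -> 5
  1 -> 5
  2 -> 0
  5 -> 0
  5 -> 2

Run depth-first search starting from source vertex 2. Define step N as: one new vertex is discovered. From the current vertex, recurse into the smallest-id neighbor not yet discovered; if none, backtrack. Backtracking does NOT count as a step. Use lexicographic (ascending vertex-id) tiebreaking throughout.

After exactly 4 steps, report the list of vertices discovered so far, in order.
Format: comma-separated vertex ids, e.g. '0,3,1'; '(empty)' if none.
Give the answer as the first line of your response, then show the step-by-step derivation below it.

2,0,4,5

step 1: discover 2; path=2; order=2
step 2: discover 0; path=2>0; order=2,0
step 3: discover 4; path=2>0>4; order=2,0,4
step 4: discover 5; path=2>0>5; order=2,0,4,5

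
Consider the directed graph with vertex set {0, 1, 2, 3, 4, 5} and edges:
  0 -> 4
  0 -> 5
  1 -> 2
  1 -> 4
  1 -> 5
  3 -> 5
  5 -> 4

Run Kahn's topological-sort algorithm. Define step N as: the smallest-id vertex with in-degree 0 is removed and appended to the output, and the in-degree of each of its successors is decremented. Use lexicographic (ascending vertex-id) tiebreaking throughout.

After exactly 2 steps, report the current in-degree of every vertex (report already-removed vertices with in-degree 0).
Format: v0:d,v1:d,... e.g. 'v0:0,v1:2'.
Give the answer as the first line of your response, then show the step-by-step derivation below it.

v0:0,v1:0,v2:0,v3:0,v4:1,v5:1

step 1: output 0; order=[0]; indeg=(0,0,1,0,2,2)
step 2: output 1; order=[0,1]; indeg=(0,0,0,0,1,1)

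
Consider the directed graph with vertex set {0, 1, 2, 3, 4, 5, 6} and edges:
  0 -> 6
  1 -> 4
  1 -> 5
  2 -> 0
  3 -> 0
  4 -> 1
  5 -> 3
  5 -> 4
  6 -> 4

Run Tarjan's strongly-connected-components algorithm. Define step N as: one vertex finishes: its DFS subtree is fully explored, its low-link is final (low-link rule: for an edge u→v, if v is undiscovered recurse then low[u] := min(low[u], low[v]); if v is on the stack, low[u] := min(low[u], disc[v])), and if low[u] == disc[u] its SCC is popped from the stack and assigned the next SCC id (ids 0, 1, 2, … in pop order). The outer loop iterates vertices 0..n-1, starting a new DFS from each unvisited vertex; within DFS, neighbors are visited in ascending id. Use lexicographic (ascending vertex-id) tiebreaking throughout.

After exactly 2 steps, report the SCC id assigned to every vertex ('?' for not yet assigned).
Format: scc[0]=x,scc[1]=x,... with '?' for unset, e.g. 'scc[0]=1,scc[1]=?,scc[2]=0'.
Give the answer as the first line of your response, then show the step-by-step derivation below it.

scc[0]=?,scc[1]=?,scc[2]=?,scc[3]=?,scc[4]=?,scc[5]=?,scc[6]=?

step 1: low=(low[0]=0,low[1]=2,low[2]=?,low[3]=0,low[4]=2,low[5]=4,low[6]=1); scc=(scc[0]=?,scc[1]=?,scc[2]=?,scc[3]=?,scc[4]=?,scc[5]=?,scc[6]=?)
step 2: low=(low[0]=0,low[1]=2,low[2]=?,low[3]=0,low[4]=2,low[5]=0,low[6]=1); scc=(scc[0]=?,scc[1]=?,scc[2]=?,scc[3]=?,scc[4]=?,scc[5]=?,scc[6]=?)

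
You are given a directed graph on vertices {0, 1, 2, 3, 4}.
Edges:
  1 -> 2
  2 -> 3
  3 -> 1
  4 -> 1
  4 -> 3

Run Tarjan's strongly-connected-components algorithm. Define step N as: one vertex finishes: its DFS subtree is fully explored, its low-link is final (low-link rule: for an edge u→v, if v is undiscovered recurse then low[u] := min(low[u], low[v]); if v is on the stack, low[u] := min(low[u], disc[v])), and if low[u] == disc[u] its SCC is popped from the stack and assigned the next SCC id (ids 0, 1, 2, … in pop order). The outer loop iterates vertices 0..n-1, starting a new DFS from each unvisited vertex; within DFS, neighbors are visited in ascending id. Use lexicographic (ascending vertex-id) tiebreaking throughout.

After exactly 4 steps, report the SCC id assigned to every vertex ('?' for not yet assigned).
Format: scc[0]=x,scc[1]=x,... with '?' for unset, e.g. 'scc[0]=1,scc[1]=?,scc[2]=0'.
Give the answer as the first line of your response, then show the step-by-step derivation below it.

scc[0]=0,scc[1]=1,scc[2]=1,scc[3]=1,scc[4]=?

step 1: low=(low[0]=0,low[1]=?,low[2]=?,low[3]=?,low[4]=?); scc=(scc[0]=0,scc[1]=?,scc[2]=?,scc[3]=?,scc[4]=?)
step 2: low=(low[0]=0,low[1]=1,low[2]=2,low[3]=1,low[4]=?); scc=(scc[0]=0,scc[1]=?,scc[2]=?,scc[3]=?,scc[4]=?)
step 3: low=(low[0]=0,low[1]=1,low[2]=1,low[3]=1,low[4]=?); scc=(scc[0]=0,scc[1]=?,scc[2]=?,scc[3]=?,scc[4]=?)
step 4: low=(low[0]=0,low[1]=1,low[2]=1,low[3]=1,low[4]=?); scc=(scc[0]=0,scc[1]=1,scc[2]=1,scc[3]=1,scc[4]=?)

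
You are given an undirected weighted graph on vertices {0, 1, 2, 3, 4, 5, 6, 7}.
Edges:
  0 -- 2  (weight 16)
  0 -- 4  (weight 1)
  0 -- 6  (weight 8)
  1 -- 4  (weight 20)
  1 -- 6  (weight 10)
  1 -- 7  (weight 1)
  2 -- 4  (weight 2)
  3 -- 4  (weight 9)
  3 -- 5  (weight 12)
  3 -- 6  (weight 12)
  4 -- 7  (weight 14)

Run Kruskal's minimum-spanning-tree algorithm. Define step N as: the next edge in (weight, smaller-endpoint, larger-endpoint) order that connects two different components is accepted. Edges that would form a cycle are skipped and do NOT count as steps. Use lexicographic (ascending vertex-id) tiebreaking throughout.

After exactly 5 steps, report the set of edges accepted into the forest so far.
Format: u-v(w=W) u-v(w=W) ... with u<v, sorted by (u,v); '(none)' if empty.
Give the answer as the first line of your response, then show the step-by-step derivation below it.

0-4(w=1) 0-6(w=8) 1-7(w=1) 2-4(w=2) 3-4(w=9)

step 1: add edge 0-4 (w=1); MST = {0-4(w=1)}
step 2: add edge 1-7 (w=1); MST = {0-4(w=1) 1-7(w=1)}
step 3: add edge 2-4 (w=2); MST = {0-4(w=1) 1-7(w=1) 2-4(w=2)}
step 4: add edge 0-6 (w=8); MST = {0-4(w=1) 0-6(w=8) 1-7(w=1) 2-4(w=2)}
step 5: add edge 3-4 (w=9); MST = {0-4(w=1) 0-6(w=8) 1-7(w=1) 2-4(w=2) 3-4(w=9)}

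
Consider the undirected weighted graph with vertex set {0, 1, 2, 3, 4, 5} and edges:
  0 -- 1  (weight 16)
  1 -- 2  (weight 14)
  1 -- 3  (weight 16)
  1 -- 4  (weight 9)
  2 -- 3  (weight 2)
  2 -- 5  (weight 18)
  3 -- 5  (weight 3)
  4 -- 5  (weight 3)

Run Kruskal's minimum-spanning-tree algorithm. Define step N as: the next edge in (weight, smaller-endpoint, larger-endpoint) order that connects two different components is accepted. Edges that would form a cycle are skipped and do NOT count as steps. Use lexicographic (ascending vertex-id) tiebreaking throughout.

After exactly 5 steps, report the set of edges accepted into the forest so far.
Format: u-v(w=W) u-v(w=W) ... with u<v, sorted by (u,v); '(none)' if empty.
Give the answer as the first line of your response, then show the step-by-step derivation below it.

0-1(w=16) 1-4(w=9) 2-3(w=2) 3-5(w=3) 4-5(w=3)

step 1: add edge 2-3 (w=2); MST = {2-3(w=2)}
step 2: add edge 3-5 (w=3); MST = {2-3(w=2) 3-5(w=3)}
step 3: add edge 4-5 (w=3); MST = {2-3(w=2) 3-5(w=3) 4-5(w=3)}
step 4: add edge 1-4 (w=9); MST = {1-4(w=9) 2-3(w=2) 3-5(w=3) 4-5(w=3)}
step 5: add edge 0-1 (w=16); MST = {0-1(w=16) 1-4(w=9) 2-3(w=2) 3-5(w=3) 4-5(w=3)}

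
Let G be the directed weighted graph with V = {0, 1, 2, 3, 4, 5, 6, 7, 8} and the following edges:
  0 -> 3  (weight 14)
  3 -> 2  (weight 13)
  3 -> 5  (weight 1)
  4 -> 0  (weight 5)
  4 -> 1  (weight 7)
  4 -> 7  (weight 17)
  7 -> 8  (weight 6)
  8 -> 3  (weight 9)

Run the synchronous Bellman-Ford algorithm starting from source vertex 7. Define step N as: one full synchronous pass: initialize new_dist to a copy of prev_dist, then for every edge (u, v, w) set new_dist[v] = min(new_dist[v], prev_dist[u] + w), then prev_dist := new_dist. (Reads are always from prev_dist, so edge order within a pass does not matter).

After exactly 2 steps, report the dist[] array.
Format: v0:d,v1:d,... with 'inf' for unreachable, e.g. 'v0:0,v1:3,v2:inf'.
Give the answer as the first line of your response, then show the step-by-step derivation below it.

v0:inf,v1:inf,v2:inf,v3:15,v4:inf,v5:inf,v6:inf,v7:0,v8:6

step 1: dist = v0:inf,v1:inf,v2:inf,v3:inf,v4:inf,v5:inf,v6:inf,v7:0,v8:6
step 2: dist = v0:inf,v1:inf,v2:inf,v3:15,v4:inf,v5:inf,v6:inf,v7:0,v8:6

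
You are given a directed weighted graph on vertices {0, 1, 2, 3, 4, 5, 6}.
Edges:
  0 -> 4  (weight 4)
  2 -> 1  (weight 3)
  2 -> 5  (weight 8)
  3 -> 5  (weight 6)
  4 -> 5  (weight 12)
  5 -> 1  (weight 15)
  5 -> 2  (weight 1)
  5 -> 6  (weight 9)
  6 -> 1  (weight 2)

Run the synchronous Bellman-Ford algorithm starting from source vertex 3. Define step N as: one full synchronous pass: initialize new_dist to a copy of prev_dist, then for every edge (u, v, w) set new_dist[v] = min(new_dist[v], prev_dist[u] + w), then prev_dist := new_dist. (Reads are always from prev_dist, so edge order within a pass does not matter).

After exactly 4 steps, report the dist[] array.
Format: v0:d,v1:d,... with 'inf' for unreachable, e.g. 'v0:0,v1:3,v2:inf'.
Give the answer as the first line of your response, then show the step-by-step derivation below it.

v0:inf,v1:10,v2:7,v3:0,v4:inf,v5:6,v6:15

step 1: dist = v0:inf,v1:inf,v2:inf,v3:0,v4:inf,v5:6,v6:inf
step 2: dist = v0:inf,v1:21,v2:7,v3:0,v4:inf,v5:6,v6:15
step 3: dist = v0:inf,v1:10,v2:7,v3:0,v4:inf,v5:6,v6:15
step 4: dist = v0:inf,v1:10,v2:7,v3:0,v4:inf,v5:6,v6:15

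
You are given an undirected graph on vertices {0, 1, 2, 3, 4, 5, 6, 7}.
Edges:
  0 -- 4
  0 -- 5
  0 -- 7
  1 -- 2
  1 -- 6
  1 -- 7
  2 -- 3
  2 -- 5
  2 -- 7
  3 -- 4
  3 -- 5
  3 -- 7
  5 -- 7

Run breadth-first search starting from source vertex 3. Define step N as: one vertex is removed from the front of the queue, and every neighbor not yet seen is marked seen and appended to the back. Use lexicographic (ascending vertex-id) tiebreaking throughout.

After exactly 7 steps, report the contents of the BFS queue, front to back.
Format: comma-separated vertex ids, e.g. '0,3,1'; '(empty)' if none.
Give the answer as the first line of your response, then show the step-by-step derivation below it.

6

step 1: dequeue 3; queue=[2,4,5,7]; order=3
step 2: dequeue 2; queue=[4,5,7,1]; order=3,2
step 3: dequeue 4; queue=[5,7,1,0]; order=3,2,4
step 4: dequeue 5; queue=[7,1,0]; order=3,2,4,5
step 5: dequeue 7; queue=[1,0]; order=3,2,4,5,7
step 6: dequeue 1; queue=[0,6]; order=3,2,4,5,7,1
step 7: dequeue 0; queue=[6]; order=3,2,4,5,7,1,0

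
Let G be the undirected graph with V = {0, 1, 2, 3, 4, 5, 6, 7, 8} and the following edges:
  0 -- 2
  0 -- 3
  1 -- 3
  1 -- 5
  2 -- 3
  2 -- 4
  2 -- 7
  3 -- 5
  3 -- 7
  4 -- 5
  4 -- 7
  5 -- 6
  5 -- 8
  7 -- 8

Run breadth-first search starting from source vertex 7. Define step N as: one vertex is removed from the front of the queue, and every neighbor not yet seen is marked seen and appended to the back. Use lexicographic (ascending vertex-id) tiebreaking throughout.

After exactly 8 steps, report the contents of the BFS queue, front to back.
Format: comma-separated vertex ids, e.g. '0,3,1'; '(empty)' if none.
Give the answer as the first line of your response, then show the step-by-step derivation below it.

6

step 1: dequeue 7; queue=[2,3,4,8]; order=7
step 2: dequeue 2; queue=[3,4,8,0]; order=7,2
step 3: dequeue 3; queue=[4,8,0,1,5]; order=7,2,3
step 4: dequeue 4; queue=[8,0,1,5]; order=7,2,3,4
step 5: dequeue 8; queue=[0,1,5]; order=7,2,3,4,8
step 6: dequeue 0; queue=[1,5]; order=7,2,3,4,8,0
step 7: dequeue 1; queue=[5]; order=7,2,3,4,8,0,1
step 8: dequeue 5; queue=[6]; order=7,2,3,4,8,0,1,5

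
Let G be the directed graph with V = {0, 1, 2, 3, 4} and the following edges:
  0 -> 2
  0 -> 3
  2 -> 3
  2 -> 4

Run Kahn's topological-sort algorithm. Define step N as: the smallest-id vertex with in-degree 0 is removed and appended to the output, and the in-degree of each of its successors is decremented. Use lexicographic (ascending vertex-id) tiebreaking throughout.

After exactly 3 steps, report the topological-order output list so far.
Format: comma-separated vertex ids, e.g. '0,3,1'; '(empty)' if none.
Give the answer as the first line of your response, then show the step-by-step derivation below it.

0,1,2

step 1: output 0; order=[0]; indeg=(0,0,0,1,1)
step 2: output 1; order=[0,1]; indeg=(0,0,0,1,1)
step 3: output 2; order=[0,1,2]; indeg=(0,0,0,0,0)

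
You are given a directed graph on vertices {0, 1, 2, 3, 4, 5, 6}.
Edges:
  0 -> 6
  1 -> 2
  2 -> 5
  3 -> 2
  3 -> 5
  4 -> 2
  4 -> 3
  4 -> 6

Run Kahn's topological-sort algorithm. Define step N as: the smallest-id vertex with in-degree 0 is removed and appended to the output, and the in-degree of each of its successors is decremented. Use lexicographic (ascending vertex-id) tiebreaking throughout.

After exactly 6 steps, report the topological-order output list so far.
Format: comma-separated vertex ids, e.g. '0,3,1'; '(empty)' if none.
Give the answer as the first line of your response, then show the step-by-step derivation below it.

0,1,4,3,2,5

step 1: output 0; order=[0]; indeg=(0,0,3,1,0,2,1)
step 2: output 1; order=[0,1]; indeg=(0,0,2,1,0,2,1)
step 3: output 4; order=[0,1,4]; indeg=(0,0,1,0,0,2,0)
step 4: output 3; order=[0,1,4,3]; indeg=(0,0,0,0,0,1,0)
step 5: output 2; order=[0,1,4,3,2]; indeg=(0,0,0,0,0,0,0)
step 6: output 5; order=[0,1,4,3,2,5]; indeg=(0,0,0,0,0,0,0)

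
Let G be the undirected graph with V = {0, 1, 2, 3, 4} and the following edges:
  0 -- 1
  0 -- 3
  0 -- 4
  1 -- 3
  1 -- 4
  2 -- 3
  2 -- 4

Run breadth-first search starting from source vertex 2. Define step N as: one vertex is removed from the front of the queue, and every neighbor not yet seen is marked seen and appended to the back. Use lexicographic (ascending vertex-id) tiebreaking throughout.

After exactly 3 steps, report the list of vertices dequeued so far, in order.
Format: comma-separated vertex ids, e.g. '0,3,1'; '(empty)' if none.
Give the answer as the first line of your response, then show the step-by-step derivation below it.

2,3,4

step 1: dequeue 2; queue=[3,4]; order=2
step 2: dequeue 3; queue=[4,0,1]; order=2,3
step 3: dequeue 4; queue=[0,1]; order=2,3,4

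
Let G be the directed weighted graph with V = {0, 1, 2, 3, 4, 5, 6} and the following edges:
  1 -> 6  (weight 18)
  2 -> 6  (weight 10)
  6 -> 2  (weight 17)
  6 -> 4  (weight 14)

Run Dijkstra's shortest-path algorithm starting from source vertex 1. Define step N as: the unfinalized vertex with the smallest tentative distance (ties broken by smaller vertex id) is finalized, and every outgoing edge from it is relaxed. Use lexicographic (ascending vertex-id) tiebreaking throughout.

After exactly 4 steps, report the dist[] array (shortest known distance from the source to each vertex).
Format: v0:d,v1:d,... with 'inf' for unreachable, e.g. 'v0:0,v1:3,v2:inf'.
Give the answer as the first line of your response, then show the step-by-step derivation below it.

v0:inf,v1:0,v2:35,v3:inf,v4:32,v5:inf,v6:18

step 1: dist = v0:inf,v1:0,v2:inf,v3:inf,v4:inf,v5:inf,v6:18
step 2: dist = v0:inf,v1:0,v2:35,v3:inf,v4:32,v5:inf,v6:18
step 3: dist = v0:inf,v1:0,v2:35,v3:inf,v4:32,v5:inf,v6:18
step 4: dist = v0:inf,v1:0,v2:35,v3:inf,v4:32,v5:inf,v6:18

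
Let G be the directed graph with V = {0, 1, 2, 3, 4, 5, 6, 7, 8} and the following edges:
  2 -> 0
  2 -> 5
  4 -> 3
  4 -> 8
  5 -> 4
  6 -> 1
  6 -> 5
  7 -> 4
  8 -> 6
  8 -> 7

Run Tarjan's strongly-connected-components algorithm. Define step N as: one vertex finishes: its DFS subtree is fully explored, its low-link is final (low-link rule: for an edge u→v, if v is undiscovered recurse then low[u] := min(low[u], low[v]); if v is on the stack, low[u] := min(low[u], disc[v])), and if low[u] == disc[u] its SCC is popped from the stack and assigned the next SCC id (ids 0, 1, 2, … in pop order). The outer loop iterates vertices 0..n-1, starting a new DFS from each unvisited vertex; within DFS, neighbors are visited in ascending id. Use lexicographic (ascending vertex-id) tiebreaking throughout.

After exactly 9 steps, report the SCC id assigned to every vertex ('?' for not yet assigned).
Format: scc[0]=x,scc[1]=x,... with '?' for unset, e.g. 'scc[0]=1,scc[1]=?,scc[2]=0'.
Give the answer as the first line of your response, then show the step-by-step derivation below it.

scc[0]=0,scc[1]=1,scc[2]=4,scc[3]=2,scc[4]=3,scc[5]=3,scc[6]=3,scc[7]=3,scc[8]=3

step 1: low=(low[0]=0,low[1]=?,low[2]=?,low[3]=?,low[4]=?,low[5]=?,low[6]=?,low[7]=?,low[8]=?); scc=(scc[0]=0,scc[1]=?,scc[2]=?,scc[3]=?,scc[4]=?,scc[5]=?,scc[6]=?,scc[7]=?,scc[8]=?)
step 2: low=(low[0]=0,low[1]=1,low[2]=?,low[3]=?,low[4]=?,low[5]=?,low[6]=?,low[7]=?,low[8]=?); scc=(scc[0]=0,scc[1]=1,scc[2]=?,scc[3]=?,scc[4]=?,scc[5]=?,scc[6]=?,scc[7]=?,scc[8]=?)
step 3: low=(low[0]=0,low[1]=1,low[2]=2,low[3]=5,low[4]=4,low[5]=3,low[6]=?,low[7]=?,low[8]=?); scc=(scc[0]=0,scc[1]=1,scc[2]=?,scc[3]=2,scc[4]=?,scc[5]=?,scc[6]=?,scc[7]=?,scc[8]=?)
step 4: low=(low[0]=0,low[1]=1,low[2]=2,low[3]=5,low[4]=4,low[5]=3,low[6]=3,low[7]=?,low[8]=6); scc=(scc[0]=0,scc[1]=1,scc[2]=?,scc[3]=2,scc[4]=?,scc[5]=?,scc[6]=?,scc[7]=?,scc[8]=?)
step 5: low=(low[0]=0,low[1]=1,low[2]=2,low[3]=5,low[4]=4,low[5]=3,low[6]=3,low[7]=4,low[8]=3); scc=(scc[0]=0,scc[1]=1,scc[2]=?,scc[3]=2,scc[4]=?,scc[5]=?,scc[6]=?,scc[7]=?,scc[8]=?)
step 6: low=(low[0]=0,low[1]=1,low[2]=2,low[3]=5,low[4]=4,low[5]=3,low[6]=3,low[7]=4,low[8]=3); scc=(scc[0]=0,scc[1]=1,scc[2]=?,scc[3]=2,scc[4]=?,scc[5]=?,scc[6]=?,scc[7]=?,scc[8]=?)
step 7: low=(low[0]=0,low[1]=1,low[2]=2,low[3]=5,low[4]=3,low[5]=3,low[6]=3,low[7]=4,low[8]=3); scc=(scc[0]=0,scc[1]=1,scc[2]=?,scc[3]=2,scc[4]=?,scc[5]=?,scc[6]=?,scc[7]=?,scc[8]=?)
step 8: low=(low[0]=0,low[1]=1,low[2]=2,low[3]=5,low[4]=3,low[5]=3,low[6]=3,low[7]=4,low[8]=3); scc=(scc[0]=0,scc[1]=1,scc[2]=?,scc[3]=2,scc[4]=3,scc[5]=3,scc[6]=3,scc[7]=3,scc[8]=3)
step 9: low=(low[0]=0,low[1]=1,low[2]=2,low[3]=5,low[4]=3,low[5]=3,low[6]=3,low[7]=4,low[8]=3); scc=(scc[0]=0,scc[1]=1,scc[2]=4,scc[3]=2,scc[4]=3,scc[5]=3,scc[6]=3,scc[7]=3,scc[8]=3)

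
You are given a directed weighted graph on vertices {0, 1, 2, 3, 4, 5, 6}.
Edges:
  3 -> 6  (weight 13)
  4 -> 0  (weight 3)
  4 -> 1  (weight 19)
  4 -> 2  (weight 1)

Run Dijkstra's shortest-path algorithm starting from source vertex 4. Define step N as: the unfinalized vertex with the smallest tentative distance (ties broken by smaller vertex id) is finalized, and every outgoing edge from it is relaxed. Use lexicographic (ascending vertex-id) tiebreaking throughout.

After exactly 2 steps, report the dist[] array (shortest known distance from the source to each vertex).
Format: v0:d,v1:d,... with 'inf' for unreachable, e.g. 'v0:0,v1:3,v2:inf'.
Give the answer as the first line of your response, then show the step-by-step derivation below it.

v0:3,v1:19,v2:1,v3:inf,v4:0,v5:inf,v6:inf

step 1: dist = v0:3,v1:19,v2:1,v3:inf,v4:0,v5:inf,v6:inf
step 2: dist = v0:3,v1:19,v2:1,v3:inf,v4:0,v5:inf,v6:inf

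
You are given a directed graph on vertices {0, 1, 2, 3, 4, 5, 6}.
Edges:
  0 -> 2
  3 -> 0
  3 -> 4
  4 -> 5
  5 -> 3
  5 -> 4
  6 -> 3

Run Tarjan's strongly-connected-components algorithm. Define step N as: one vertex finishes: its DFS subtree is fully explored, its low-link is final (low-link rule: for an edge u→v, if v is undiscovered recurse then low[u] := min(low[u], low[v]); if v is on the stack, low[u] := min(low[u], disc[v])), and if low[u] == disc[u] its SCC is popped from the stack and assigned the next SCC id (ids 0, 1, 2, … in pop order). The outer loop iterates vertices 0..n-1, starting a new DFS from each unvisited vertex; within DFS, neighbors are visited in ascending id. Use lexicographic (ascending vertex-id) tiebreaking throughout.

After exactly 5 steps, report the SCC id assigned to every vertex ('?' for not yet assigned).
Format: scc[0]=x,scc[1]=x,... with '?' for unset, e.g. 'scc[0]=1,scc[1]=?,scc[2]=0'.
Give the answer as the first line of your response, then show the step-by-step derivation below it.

scc[0]=1,scc[1]=2,scc[2]=0,scc[3]=?,scc[4]=?,scc[5]=?,scc[6]=?

step 1: low=(low[0]=0,low[1]=?,low[2]=1,low[3]=?,low[4]=?,low[5]=?,low[6]=?); scc=(scc[0]=?,scc[1]=?,scc[2]=0,scc[3]=?,scc[4]=?,scc[5]=?,scc[6]=?)
step 2: low=(low[0]=0,low[1]=?,low[2]=1,low[3]=?,low[4]=?,low[5]=?,low[6]=?); scc=(scc[0]=1,scc[1]=?,scc[2]=0,scc[3]=?,scc[4]=?,scc[5]=?,scc[6]=?)
step 3: low=(low[0]=0,low[1]=2,low[2]=1,low[3]=?,low[4]=?,low[5]=?,low[6]=?); scc=(scc[0]=1,scc[1]=2,scc[2]=0,scc[3]=?,scc[4]=?,scc[5]=?,scc[6]=?)
step 4: low=(low[0]=0,low[1]=2,low[2]=1,low[3]=3,low[4]=4,low[5]=3,low[6]=?); scc=(scc[0]=1,scc[1]=2,scc[2]=0,scc[3]=?,scc[4]=?,scc[5]=?,scc[6]=?)
step 5: low=(low[0]=0,low[1]=2,low[2]=1,low[3]=3,low[4]=3,low[5]=3,low[6]=?); scc=(scc[0]=1,scc[1]=2,scc[2]=0,scc[3]=?,scc[4]=?,scc[5]=?,scc[6]=?)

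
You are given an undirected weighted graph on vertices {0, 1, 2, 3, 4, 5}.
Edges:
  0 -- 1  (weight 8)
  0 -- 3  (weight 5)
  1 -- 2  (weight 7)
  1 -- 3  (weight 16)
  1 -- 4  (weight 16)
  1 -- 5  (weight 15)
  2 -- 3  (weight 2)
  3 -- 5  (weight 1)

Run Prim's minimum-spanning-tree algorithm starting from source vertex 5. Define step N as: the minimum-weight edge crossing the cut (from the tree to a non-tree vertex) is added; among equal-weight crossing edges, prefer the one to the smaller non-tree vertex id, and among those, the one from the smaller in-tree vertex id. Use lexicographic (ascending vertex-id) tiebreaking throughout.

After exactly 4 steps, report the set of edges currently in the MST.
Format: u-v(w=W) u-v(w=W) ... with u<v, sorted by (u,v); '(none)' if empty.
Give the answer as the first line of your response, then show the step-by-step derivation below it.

0-3(w=5) 1-2(w=7) 2-3(w=2) 3-5(w=1)

step 1: add edge 3-5 (w=1); MST = {3-5(w=1)}
step 2: add edge 2-3 (w=2); MST = {2-3(w=2) 3-5(w=1)}
step 3: add edge 0-3 (w=5); MST = {0-3(w=5) 2-3(w=2) 3-5(w=1)}
step 4: add edge 1-2 (w=7); MST = {0-3(w=5) 1-2(w=7) 2-3(w=2) 3-5(w=1)}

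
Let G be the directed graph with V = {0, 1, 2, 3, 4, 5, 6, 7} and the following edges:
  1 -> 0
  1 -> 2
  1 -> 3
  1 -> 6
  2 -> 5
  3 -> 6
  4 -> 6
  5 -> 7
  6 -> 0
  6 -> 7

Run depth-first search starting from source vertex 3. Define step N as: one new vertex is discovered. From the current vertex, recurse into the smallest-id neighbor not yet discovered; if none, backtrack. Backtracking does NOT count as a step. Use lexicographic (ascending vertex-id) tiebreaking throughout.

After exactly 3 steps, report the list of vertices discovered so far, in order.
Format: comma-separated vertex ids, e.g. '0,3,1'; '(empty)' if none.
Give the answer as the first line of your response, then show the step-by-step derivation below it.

3,6,0

step 1: discover 3; path=3; order=3
step 2: discover 6; path=3>6; order=3,6
step 3: discover 0; path=3>6>0; order=3,6,0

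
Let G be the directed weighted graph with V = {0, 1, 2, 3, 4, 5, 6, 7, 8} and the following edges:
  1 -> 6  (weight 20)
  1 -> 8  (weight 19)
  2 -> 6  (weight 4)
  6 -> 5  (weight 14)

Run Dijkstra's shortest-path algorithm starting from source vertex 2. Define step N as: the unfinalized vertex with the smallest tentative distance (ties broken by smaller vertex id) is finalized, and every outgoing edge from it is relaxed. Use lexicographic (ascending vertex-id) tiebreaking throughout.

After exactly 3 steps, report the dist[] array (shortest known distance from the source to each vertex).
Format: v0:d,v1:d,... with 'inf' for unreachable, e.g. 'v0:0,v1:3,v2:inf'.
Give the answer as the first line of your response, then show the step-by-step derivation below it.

v0:inf,v1:inf,v2:0,v3:inf,v4:inf,v5:18,v6:4,v7:inf,v8:inf

step 1: dist = v0:inf,v1:inf,v2:0,v3:inf,v4:inf,v5:inf,v6:4,v7:inf,v8:inf
step 2: dist = v0:inf,v1:inf,v2:0,v3:inf,v4:inf,v5:18,v6:4,v7:inf,v8:inf
step 3: dist = v0:inf,v1:inf,v2:0,v3:inf,v4:inf,v5:18,v6:4,v7:inf,v8:inf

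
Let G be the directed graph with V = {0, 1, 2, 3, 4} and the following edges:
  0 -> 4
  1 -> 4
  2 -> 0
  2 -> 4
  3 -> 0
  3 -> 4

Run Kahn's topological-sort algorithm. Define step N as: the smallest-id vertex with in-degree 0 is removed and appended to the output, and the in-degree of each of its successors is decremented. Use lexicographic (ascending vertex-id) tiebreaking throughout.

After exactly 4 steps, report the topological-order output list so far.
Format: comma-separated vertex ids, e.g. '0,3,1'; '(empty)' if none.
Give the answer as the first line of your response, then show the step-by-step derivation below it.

1,2,3,0

step 1: output 1; order=[1]; indeg=(2,0,0,0,3)
step 2: output 2; order=[1,2]; indeg=(1,0,0,0,2)
step 3: output 3; order=[1,2,3]; indeg=(0,0,0,0,1)
step 4: output 0; order=[1,2,3,0]; indeg=(0,0,0,0,0)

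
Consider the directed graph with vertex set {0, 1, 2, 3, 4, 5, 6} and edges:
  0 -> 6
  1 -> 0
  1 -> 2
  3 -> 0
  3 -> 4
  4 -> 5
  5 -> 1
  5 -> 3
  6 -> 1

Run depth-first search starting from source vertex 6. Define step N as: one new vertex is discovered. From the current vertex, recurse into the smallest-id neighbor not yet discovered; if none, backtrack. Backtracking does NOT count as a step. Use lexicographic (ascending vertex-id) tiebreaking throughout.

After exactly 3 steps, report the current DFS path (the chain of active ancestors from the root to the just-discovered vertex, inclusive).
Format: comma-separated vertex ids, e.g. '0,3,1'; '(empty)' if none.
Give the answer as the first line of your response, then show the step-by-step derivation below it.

6,1,0

step 1: discover 6; path=6; order=6
step 2: discover 1; path=6>1; order=6,1
step 3: discover 0; path=6>1>0; order=6,1,0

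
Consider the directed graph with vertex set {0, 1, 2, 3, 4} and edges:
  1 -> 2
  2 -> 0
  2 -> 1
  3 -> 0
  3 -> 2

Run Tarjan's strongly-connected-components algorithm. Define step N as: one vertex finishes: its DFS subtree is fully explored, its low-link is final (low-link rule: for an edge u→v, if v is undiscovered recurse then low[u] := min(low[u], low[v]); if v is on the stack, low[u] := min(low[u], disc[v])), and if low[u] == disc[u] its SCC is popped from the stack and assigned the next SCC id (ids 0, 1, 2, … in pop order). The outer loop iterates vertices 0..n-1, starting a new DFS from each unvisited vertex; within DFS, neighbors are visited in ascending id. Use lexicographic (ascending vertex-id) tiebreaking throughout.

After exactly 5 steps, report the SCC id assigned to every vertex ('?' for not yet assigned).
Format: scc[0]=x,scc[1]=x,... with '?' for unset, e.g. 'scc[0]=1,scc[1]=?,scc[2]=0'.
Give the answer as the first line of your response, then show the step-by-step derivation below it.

scc[0]=0,scc[1]=1,scc[2]=1,scc[3]=2,scc[4]=3

step 1: low=(low[0]=0,low[1]=?,low[2]=?,low[3]=?,low[4]=?); scc=(scc[0]=0,scc[1]=?,scc[2]=?,scc[3]=?,scc[4]=?)
step 2: low=(low[0]=0,low[1]=1,low[2]=1,low[3]=?,low[4]=?); scc=(scc[0]=0,scc[1]=?,scc[2]=?,scc[3]=?,scc[4]=?)
step 3: low=(low[0]=0,low[1]=1,low[2]=1,low[3]=?,low[4]=?); scc=(scc[0]=0,scc[1]=1,scc[2]=1,scc[3]=?,scc[4]=?)
step 4: low=(low[0]=0,low[1]=1,low[2]=1,low[3]=3,low[4]=?); scc=(scc[0]=0,scc[1]=1,scc[2]=1,scc[3]=2,scc[4]=?)
step 5: low=(low[0]=0,low[1]=1,low[2]=1,low[3]=3,low[4]=4); scc=(scc[0]=0,scc[1]=1,scc[2]=1,scc[3]=2,scc[4]=3)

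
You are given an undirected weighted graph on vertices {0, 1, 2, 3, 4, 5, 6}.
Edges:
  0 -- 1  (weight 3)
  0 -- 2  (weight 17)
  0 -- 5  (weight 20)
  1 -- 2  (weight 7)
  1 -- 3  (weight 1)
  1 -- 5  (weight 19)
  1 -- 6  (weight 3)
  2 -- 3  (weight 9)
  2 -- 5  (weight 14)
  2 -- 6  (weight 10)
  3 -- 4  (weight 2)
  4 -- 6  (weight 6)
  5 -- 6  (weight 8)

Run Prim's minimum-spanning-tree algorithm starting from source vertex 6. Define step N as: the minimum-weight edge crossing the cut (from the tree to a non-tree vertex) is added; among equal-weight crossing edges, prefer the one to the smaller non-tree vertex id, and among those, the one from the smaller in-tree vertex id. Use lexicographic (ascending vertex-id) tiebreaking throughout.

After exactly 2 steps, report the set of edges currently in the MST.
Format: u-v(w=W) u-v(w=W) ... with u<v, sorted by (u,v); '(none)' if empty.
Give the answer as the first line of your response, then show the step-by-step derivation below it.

1-3(w=1) 1-6(w=3)

step 1: add edge 1-6 (w=3); MST = {1-6(w=3)}
step 2: add edge 1-3 (w=1); MST = {1-3(w=1) 1-6(w=3)}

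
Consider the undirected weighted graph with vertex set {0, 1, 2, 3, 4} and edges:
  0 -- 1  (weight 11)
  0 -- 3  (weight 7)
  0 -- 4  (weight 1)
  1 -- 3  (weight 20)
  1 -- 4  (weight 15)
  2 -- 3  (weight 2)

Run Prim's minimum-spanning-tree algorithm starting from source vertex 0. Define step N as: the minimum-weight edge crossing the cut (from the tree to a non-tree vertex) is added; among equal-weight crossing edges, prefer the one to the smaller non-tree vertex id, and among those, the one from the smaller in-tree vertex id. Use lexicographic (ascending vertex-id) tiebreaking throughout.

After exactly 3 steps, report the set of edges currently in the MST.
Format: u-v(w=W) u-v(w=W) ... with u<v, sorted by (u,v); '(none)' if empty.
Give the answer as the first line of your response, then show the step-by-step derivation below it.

0-3(w=7) 0-4(w=1) 2-3(w=2)

step 1: add edge 0-4 (w=1); MST = {0-4(w=1)}
step 2: add edge 0-3 (w=7); MST = {0-3(w=7) 0-4(w=1)}
step 3: add edge 2-3 (w=2); MST = {0-3(w=7) 0-4(w=1) 2-3(w=2)}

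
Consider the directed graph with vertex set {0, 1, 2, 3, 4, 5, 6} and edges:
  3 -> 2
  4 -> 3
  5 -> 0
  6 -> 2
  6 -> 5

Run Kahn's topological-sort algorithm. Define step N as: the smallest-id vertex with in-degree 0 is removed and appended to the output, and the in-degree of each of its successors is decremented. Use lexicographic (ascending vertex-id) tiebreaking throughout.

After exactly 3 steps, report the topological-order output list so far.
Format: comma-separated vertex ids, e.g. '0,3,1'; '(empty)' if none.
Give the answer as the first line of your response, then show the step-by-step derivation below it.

1,4,3

step 1: output 1; order=[1]; indeg=(1,0,2,1,0,1,0)
step 2: output 4; order=[1,4]; indeg=(1,0,2,0,0,1,0)
step 3: output 3; order=[1,4,3]; indeg=(1,0,1,0,0,1,0)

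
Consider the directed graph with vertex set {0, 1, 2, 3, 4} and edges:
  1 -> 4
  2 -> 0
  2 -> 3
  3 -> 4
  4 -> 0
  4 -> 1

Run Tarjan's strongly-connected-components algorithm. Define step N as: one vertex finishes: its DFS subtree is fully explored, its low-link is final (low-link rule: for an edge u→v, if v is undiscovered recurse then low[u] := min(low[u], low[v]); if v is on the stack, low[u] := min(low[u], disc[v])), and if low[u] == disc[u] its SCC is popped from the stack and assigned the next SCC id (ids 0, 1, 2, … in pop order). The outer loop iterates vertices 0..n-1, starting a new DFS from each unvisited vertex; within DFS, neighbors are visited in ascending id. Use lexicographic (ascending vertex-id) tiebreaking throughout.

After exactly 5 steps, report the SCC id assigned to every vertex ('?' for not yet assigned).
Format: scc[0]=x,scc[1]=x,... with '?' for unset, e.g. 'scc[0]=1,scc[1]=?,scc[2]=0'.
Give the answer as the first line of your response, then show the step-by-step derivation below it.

scc[0]=0,scc[1]=1,scc[2]=3,scc[3]=2,scc[4]=1

step 1: low=(low[0]=0,low[1]=?,low[2]=?,low[3]=?,low[4]=?); scc=(scc[0]=0,scc[1]=?,scc[2]=?,scc[3]=?,scc[4]=?)
step 2: low=(low[0]=0,low[1]=1,low[2]=?,low[3]=?,low[4]=1); scc=(scc[0]=0,scc[1]=?,scc[2]=?,scc[3]=?,scc[4]=?)
step 3: low=(low[0]=0,low[1]=1,low[2]=?,low[3]=?,low[4]=1); scc=(scc[0]=0,scc[1]=1,scc[2]=?,scc[3]=?,scc[4]=1)
step 4: low=(low[0]=0,low[1]=1,low[2]=3,low[3]=4,low[4]=1); scc=(scc[0]=0,scc[1]=1,scc[2]=?,scc[3]=2,scc[4]=1)
step 5: low=(low[0]=0,low[1]=1,low[2]=3,low[3]=4,low[4]=1); scc=(scc[0]=0,scc[1]=1,scc[2]=3,scc[3]=2,scc[4]=1)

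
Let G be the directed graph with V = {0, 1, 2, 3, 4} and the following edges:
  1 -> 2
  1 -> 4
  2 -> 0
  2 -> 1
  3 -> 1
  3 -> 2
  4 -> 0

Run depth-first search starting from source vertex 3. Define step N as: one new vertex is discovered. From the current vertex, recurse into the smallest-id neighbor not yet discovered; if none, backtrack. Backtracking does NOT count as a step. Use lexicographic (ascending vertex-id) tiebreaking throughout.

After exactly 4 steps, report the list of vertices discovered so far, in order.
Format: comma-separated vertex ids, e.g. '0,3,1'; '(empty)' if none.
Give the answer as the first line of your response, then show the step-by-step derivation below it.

3,1,2,0

step 1: discover 3; path=3; order=3
step 2: discover 1; path=3>1; order=3,1
step 3: discover 2; path=3>1>2; order=3,1,2
step 4: discover 0; path=3>1>2>0; order=3,1,2,0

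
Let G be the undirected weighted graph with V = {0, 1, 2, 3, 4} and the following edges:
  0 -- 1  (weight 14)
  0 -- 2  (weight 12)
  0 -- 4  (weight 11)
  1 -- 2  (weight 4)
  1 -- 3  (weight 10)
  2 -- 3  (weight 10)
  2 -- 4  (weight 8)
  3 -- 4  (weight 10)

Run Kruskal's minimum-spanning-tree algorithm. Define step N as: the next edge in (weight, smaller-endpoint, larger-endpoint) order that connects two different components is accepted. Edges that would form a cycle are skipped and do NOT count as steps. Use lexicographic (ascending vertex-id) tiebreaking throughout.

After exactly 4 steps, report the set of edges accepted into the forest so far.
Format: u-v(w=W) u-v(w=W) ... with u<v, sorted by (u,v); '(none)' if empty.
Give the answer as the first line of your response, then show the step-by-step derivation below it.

0-4(w=11) 1-2(w=4) 1-3(w=10) 2-4(w=8)

step 1: add edge 1-2 (w=4); MST = {1-2(w=4)}
step 2: add edge 2-4 (w=8); MST = {1-2(w=4) 2-4(w=8)}
step 3: add edge 1-3 (w=10); MST = {1-2(w=4) 1-3(w=10) 2-4(w=8)}
step 4: add edge 0-4 (w=11); MST = {0-4(w=11) 1-2(w=4) 1-3(w=10) 2-4(w=8)}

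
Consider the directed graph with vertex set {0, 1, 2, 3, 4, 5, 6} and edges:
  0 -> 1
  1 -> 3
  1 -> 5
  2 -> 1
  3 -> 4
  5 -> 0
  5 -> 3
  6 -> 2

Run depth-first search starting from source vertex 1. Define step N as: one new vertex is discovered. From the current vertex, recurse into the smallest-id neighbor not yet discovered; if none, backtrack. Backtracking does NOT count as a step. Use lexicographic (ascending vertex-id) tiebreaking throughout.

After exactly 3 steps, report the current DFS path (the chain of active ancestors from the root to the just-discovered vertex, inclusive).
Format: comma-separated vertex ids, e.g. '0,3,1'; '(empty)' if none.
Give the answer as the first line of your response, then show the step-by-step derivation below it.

1,3,4

step 1: discover 1; path=1; order=1
step 2: discover 3; path=1>3; order=1,3
step 3: discover 4; path=1>3>4; order=1,3,4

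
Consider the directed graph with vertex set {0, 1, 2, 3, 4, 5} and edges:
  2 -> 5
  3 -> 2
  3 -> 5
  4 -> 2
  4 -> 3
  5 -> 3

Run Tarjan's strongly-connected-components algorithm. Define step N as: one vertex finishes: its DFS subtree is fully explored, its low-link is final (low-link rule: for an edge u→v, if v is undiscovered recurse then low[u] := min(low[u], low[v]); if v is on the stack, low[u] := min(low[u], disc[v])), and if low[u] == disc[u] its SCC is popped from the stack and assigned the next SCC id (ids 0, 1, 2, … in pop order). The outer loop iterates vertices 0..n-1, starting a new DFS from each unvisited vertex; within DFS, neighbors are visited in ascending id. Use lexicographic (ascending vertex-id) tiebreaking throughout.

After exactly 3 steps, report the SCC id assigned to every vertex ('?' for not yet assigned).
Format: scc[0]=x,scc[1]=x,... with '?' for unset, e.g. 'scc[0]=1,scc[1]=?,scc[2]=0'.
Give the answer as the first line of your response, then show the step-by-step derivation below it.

scc[0]=0,scc[1]=1,scc[2]=?,scc[3]=?,scc[4]=?,scc[5]=?

step 1: low=(low[0]=0,low[1]=?,low[2]=?,low[3]=?,low[4]=?,low[5]=?); scc=(scc[0]=0,scc[1]=?,scc[2]=?,scc[3]=?,scc[4]=?,scc[5]=?)
step 2: low=(low[0]=0,low[1]=1,low[2]=?,low[3]=?,low[4]=?,low[5]=?); scc=(scc[0]=0,scc[1]=1,scc[2]=?,scc[3]=?,scc[4]=?,scc[5]=?)
step 3: low=(low[0]=0,low[1]=1,low[2]=2,low[3]=2,low[4]=?,low[5]=3); scc=(scc[0]=0,scc[1]=1,scc[2]=?,scc[3]=?,scc[4]=?,scc[5]=?)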